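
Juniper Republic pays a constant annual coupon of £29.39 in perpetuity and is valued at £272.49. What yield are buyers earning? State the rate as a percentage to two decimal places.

P = C/r ⇒ r = C/P = £29.39/£272.49 = 0.107857

10.79%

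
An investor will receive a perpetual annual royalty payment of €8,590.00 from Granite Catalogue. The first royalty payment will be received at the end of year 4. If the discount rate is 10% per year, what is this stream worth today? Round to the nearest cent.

€64537.94

Value at end of year 3: C / r = €8,590.00 / 0.1 = €85,900.0000
Discount to today: PV = €85,900.0000 / (1 + 0.1)^3 = €85,900.0000 / 1.331000 = €64,537.94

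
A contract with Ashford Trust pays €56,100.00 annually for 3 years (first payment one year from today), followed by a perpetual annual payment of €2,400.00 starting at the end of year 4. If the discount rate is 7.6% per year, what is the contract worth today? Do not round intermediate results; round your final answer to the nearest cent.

PV of 3-year annuity: €56,100.00 × [1 − (1+0.076)^−3] / 0.076 = 145625.01422
Perpetuity value at year 3: €2,400.00 / 0.076 = 31578.94737
PV of perpetuity: 31578.94737 / (1+0.076)^3 = 25349.00024
Total PV = 145625.01422 + 25349.00024 = 170974.01446

€170974.01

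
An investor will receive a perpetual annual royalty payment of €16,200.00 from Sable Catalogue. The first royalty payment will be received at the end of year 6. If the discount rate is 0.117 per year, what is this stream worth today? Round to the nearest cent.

Value at end of year 5: C / r = €16,200.00 / 0.117 = €138,461.5385
Discount to today: PV = €138,461.5385 / (1 + 0.117)^5 = €138,461.5385 / 1.738865 = €79,627.54

€79627.54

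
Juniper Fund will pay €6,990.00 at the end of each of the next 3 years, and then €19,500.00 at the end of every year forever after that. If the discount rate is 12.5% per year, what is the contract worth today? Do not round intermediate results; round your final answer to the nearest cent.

PV of 3-year annuity: €6,990.00 × [1 − (1+0.125)^−3] / 0.125 = 16645.59671
Perpetuity value at year 3: €19,500.00 / 0.125 = 156000.00000
PV of perpetuity: 156000.00000 / (1+0.125)^3 = 109563.78601
Total PV = 16645.59671 + 109563.78601 = 126209.38272

€126209.38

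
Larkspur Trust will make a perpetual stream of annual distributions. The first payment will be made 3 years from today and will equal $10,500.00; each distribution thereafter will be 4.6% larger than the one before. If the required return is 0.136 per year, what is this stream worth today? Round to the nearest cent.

$90404.52

Value at end of year 2: C₁ / (r − g) = $10,500.00 / (0.136 − 0.046) = $116,666.6667
Discount to today: PV = $116,666.6667 / (1 + 0.136)^2 = $116,666.6667 / 1.290496 = $90,404.52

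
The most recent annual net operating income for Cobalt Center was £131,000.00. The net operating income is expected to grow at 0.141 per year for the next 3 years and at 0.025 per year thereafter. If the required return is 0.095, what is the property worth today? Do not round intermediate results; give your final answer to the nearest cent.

D_1 = 149471.00000
D_2 = 170546.41100
D_3 = 194593.45495
Terminal value at year 3: TV = D_3×(1+g_2)/(r−g_2) = 199458.29132/0.07 = 2849404.16178
P_0 = D_1/(1+r)^1 + D_2/(1+r)^2 + D_3/(1+r)^3 + TV/(1+r)^3
    = 136503.19635 + 142237.57720 + 148212.85441 + 2170259.65392 = 2597213.28187

£2597213.28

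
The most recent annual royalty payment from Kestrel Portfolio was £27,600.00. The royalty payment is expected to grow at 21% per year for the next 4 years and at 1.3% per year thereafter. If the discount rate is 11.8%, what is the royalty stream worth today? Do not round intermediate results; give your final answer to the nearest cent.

£500404.39

D_1 = 33396.00000
D_2 = 40409.16000
D_3 = 48895.08360
D_4 = 59163.05116
Terminal value at year 4: TV = D_4×(1+g_2)/(r−g_2) = 59932.17082/0.105 = 570782.57925
P_0 = D_1/(1+r)^1 + D_2/(1+r)^2 + D_3/(1+r)^3 + D_4/(1+r)^4 + TV/(1+r)^4
    = 29871.19857 + 32329.29362 + 34989.66483 + 37868.95747 + 365345.27535 = 500404.38984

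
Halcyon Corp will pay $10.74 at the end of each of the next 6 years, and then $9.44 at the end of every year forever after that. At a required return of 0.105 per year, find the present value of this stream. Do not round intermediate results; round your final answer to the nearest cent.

$95.48

PV of 6-year annuity: $10.74 × [1 − (1+0.105)^−6] / 0.105 = 46.09801
Perpetuity value at year 6: $9.44 / 0.105 = 89.90476
PV of perpetuity: 89.90476 / (1+0.105)^6 = 49.38659
Total PV = 46.09801 + 49.38659 = 95.48460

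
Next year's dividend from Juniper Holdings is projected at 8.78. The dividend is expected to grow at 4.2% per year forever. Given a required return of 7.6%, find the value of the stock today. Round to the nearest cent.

258.24

Growing perpetuity: P = D₁ / (r − g) = 8.7800 / (0.076 − 0.042) = 258.24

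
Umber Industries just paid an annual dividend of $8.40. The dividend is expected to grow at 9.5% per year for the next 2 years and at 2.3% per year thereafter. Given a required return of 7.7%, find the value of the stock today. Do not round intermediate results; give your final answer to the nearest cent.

$181.72

D_1 = 9.19800
D_2 = 10.07181
Terminal value at year 2: TV = D_2×(1+g_2)/(r−g_2) = 10.30346/0.054 = 190.80485
P_0 = D_1/(1+r)^1 + D_2/(1+r)^2 + TV/(1+r)^2
    = 8.54039 + 8.68313 + 164.49700 = 181.72052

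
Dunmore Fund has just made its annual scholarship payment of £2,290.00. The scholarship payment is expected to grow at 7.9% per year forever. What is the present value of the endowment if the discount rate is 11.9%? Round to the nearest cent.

D₁ = D₀ × (1 + g) = £2,290.00 × 1.079 = £2,470.9100
Growing perpetuity: P = D₁ / (r − g) = £2,470.9100 / (0.119 − 0.079) = £61,772.75

£61772.75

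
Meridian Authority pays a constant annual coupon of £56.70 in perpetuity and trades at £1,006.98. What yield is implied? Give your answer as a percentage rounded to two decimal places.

P = C/r ⇒ r = C/P = £56.70/£1,006.98 = 0.056307

5.63%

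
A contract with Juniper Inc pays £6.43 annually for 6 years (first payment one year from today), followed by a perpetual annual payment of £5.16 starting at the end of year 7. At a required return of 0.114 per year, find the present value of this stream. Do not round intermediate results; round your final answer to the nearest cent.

PV of 6-year annuity: £6.43 × [1 − (1+0.114)^−6] / 0.114 = 26.89176
Perpetuity value at year 6: £5.16 / 0.114 = 45.26316
PV of perpetuity: 45.26316 / (1+0.114)^6 = 23.68284
Total PV = 26.89176 + 23.68284 = 50.57459

£50.57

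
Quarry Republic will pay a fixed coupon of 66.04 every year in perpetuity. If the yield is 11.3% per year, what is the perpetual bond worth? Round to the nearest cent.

Level perpetuity: PV = C / r = 66.04 / 0.113 = 584.42

584.42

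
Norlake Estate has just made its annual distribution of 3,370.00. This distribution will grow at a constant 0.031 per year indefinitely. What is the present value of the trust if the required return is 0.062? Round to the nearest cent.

D₁ = D₀ × (1 + g) = 3,370.00 × 1.031 = 3,474.4700
Growing perpetuity: P = D₁ / (r − g) = 3,474.4700 / (0.062 − 0.031) = 112,079.68

112079.68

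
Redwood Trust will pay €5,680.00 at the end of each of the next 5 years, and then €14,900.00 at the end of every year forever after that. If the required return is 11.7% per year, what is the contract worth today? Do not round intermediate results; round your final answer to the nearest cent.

PV of 5-year annuity: €5,680.00 × [1 − (1+0.117)^−5] / 0.117 = 20628.21750
Perpetuity value at year 5: €14,900.00 / 0.117 = 127350.42735
PV of perpetuity: 127350.42735 / (1+0.117)^5 = 73237.67371
Total PV = 20628.21750 + 73237.67371 = 93865.89120

€93865.89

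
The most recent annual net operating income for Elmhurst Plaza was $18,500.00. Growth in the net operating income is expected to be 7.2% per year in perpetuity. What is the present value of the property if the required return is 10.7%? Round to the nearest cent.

D₁ = D₀ × (1 + g) = $18,500.00 × 1.072 = $19,832.0000
Growing perpetuity: P = D₁ / (r − g) = $19,832.0000 / (0.107 − 0.072) = $566,628.57

$566628.57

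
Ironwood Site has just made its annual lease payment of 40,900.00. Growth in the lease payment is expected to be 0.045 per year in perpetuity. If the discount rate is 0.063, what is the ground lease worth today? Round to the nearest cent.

2374472.22

D₁ = D₀ × (1 + g) = 40,900.00 × 1.045 = 42,740.5000
Growing perpetuity: P = D₁ / (r − g) = 42,740.5000 / (0.063 − 0.045) = 2,374,472.22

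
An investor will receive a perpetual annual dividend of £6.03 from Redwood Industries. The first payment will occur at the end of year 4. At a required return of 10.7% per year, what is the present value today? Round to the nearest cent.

Value at end of year 3: C / r = £6.03 / 0.107 = £56.3551
Discount to today: PV = £56.3551 / (1 + 0.107)^3 = £56.3551 / 1.356572 = £41.54

£41.54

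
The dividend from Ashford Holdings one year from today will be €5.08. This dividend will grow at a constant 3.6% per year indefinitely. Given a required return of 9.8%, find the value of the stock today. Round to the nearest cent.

€81.94

Growing perpetuity: P = D₁ / (r − g) = €5.0800 / (0.098 − 0.036) = €81.94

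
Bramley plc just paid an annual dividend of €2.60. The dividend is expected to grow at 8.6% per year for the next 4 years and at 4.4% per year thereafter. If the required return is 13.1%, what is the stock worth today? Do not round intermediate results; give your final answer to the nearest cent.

€35.93

D_1 = 2.82360
D_2 = 3.06643
D_3 = 3.33014
D_4 = 3.61653
Terminal value at year 4: TV = D_4×(1+g_2)/(r−g_2) = 3.77566/0.087 = 43.39842
P_0 = D_1/(1+r)^1 + D_2/(1+r)^2 + D_3/(1+r)^3 + D_4/(1+r)^4 + TV/(1+r)^4
    = 2.49655 + 2.39722 + 2.30184 + 2.21025 + 26.52305 = 35.92892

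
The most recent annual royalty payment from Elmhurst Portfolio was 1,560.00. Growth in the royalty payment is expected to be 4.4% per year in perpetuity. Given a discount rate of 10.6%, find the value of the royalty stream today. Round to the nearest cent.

26268.39

D₁ = D₀ × (1 + g) = 1,560.00 × 1.044 = 1,628.6400
Growing perpetuity: P = D₁ / (r − g) = 1,628.6400 / (0.106 − 0.044) = 26,268.39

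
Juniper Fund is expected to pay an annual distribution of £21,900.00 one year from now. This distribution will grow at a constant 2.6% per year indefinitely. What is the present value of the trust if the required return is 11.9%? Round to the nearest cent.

Growing perpetuity: P = D₁ / (r − g) = £21,900.0000 / (0.119 − 0.026) = £235,483.87

£235483.87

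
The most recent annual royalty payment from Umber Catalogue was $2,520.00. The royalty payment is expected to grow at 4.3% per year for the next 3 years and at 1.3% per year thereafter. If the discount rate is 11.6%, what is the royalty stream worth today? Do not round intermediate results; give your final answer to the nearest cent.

D_1 = 2628.36000
D_2 = 2741.37948
D_3 = 2859.25880
Terminal value at year 3: TV = D_3×(1+g_2)/(r−g_2) = 2896.42916/0.103 = 28120.67148
P_0 = D_1/(1+r)^1 + D_2/(1+r)^2 + D_3/(1+r)^3 + TV/(1+r)^3
    = 2355.16129 + 2201.10504 + 2057.12595 + 20231.73384 = 26845.12612

$26845.13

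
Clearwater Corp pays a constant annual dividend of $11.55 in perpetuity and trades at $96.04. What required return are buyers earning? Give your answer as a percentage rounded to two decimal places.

12.03%

P = C/r ⇒ r = C/P = $11.55/$96.04 = 0.120262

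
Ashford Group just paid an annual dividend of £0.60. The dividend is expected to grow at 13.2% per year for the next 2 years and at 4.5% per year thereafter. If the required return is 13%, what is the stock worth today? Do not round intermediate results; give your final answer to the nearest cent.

£8.61

D_1 = 0.67920
D_2 = 0.76885
Terminal value at year 2: TV = D_2×(1+g_2)/(r−g_2) = 0.80345/0.085 = 9.45239
P_0 = D_1/(1+r)^1 + D_2/(1+r)^2 + TV/(1+r)^2
    = 0.60106 + 0.60213 + 7.40261 = 8.60579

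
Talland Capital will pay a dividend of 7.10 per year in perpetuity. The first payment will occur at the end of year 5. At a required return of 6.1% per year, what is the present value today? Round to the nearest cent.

Value at end of year 4: C / r = 7.10 / 0.061 = 116.3934
Discount to today: PV = 116.3934 / (1 + 0.061)^4 = 116.3934 / 1.267248 = 91.85

91.85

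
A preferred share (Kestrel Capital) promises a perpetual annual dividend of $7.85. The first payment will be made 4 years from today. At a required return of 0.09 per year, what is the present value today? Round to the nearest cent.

Value at end of year 3: C / r = $7.85 / 0.09 = $87.2222
Discount to today: PV = $87.2222 / (1 + 0.09)^3 = $87.2222 / 1.295029 = $67.35

$67.35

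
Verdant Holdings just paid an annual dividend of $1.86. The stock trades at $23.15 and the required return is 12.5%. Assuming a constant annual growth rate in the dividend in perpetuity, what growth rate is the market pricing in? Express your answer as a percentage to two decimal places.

4.13%

P = D₀(1+g)/(r−g) ⇒ P(r−g) = D₀(1+g) ⇒ g(P+D₀) = P·r − D₀
g = (P·r − D₀)/(P + D₀) = ($23.15×0.125 − $1.86) / ($23.15 + $1.86) = 0.041333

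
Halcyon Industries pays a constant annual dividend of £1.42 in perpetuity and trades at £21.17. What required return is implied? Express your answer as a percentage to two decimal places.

6.71%

P = C/r ⇒ r = C/P = £1.42/£21.17 = 0.067076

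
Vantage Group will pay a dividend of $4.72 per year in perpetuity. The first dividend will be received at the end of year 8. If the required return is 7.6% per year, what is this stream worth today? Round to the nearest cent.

$37.19

Value at end of year 7: C / r = $4.72 / 0.076 = $62.1053
Discount to today: PV = $62.1053 / (1 + 0.076)^7 = $62.1053 / 1.669882 = $37.19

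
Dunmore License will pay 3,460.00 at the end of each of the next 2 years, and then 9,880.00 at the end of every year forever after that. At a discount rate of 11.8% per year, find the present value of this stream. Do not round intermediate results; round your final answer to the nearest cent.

PV of 2-year annuity: 3,460.00 × [1 − (1+0.118)^−2] / 0.118 = 5862.98047
Perpetuity value at year 2: 9,880.00 / 0.118 = 83728.81356
PV of perpetuity: 83728.81356 / (1+0.118)^2 = 66987.12366
Total PV = 5862.98047 + 66987.12366 = 72850.10413

72850.10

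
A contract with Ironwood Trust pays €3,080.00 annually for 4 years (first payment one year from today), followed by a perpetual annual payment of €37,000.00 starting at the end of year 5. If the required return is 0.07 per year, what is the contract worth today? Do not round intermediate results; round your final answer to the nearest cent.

PV of 4-year annuity: €3,080.00 × [1 − (1+0.07)^−4] / 0.07 = 10432.61067
Perpetuity value at year 4: €37,000.00 / 0.07 = 528571.42857
PV of perpetuity: 528571.42857 / (1+0.07)^4 = 403244.61208
Total PV = 10432.61067 + 403244.61208 = 413677.22275

€413677.22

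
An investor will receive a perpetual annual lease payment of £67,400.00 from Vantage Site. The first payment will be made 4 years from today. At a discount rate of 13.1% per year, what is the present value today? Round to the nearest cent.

£355631.96

Value at end of year 3: C / r = £67,400.00 / 0.131 = £514,503.8168
Discount to today: PV = £514,503.8168 / (1 + 0.131)^3 = £514,503.8168 / 1.446731 = £355,631.96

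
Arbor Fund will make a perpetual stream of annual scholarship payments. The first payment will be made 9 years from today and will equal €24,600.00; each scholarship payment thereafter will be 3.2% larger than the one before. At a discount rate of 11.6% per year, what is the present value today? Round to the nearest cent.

€121714.48

Value at end of year 8: C₁ / (r − g) = €24,600.00 / (0.116 − 0.032) = €292,857.1429
Discount to today: PV = €292,857.1429 / (1 + 0.116)^8 = €292,857.1429 / 2.406099 = €121,714.48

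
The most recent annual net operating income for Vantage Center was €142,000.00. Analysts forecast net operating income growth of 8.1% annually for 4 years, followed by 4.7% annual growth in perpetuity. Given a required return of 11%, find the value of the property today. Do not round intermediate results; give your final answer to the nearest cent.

€2654639.27

D_1 = 153502.00000
D_2 = 165935.66200
D_3 = 179376.45062
D_4 = 193905.94312
Terminal value at year 4: TV = D_4×(1+g_2)/(r−g_2) = 203019.52245/0.063 = 3222532.10237
P_0 = D_1/(1+r)^1 + D_2/(1+r)^2 + D_3/(1+r)^3 + D_4/(1+r)^4 + TV/(1+r)^4
    = 138290.09009 + 134677.10575 + 131158.51470 + 127731.85081 + 2122781.71101 = 2654639.27236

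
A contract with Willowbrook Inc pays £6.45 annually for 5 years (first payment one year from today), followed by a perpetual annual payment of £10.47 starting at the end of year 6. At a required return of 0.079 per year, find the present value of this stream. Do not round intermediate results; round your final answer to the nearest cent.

£116.44

PV of 5-year annuity: £6.45 × [1 − (1+0.079)^−5] / 0.079 = 25.82100
Perpetuity value at year 5: £10.47 / 0.079 = 132.53165
PV of perpetuity: 132.53165 / (1+0.079)^5 = 90.61756
Total PV = 25.82100 + 90.61756 = 116.43856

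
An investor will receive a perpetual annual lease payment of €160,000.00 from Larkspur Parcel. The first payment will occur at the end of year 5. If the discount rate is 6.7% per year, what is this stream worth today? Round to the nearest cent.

Value at end of year 4: C / r = €160,000.00 / 0.067 = €2,388,059.7015
Discount to today: PV = €2,388,059.7015 / (1 + 0.067)^4 = €2,388,059.7015 / 1.296157 = €1,842,415.18

€1842415.18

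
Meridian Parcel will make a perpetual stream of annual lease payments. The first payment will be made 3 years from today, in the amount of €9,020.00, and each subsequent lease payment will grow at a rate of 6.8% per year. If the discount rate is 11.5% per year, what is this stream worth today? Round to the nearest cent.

Value at end of year 2: C₁ / (r − g) = €9,020.00 / (0.115 − 0.068) = €191,914.8936
Discount to today: PV = €191,914.8936 / (1 + 0.115)^2 = €191,914.8936 / 1.243225 = €154,368.59

€154368.59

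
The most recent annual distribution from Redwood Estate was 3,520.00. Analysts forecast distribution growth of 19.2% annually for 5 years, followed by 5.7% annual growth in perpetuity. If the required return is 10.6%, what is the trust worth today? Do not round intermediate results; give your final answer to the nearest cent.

132571.65

D_1 = 4195.84000
D_2 = 5001.44128
D_3 = 5961.71801
D_4 = 7106.36786
D_5 = 8470.79049
Terminal value at year 5: TV = D_5×(1+g_2)/(r−g_2) = 8953.62555/0.049 = 182727.05205
P_0 = D_1/(1+r)^1 + D_2/(1+r)^2 + D_3/(1+r)^3 + D_4/(1+r)^4 + D_5/(1+r)^5 + TV/(1+r)^5
    = 3793.70705 + 4088.69693 + 4406.62454 + 4749.27347 + 5118.56598 + 110414.78037 = 132571.64834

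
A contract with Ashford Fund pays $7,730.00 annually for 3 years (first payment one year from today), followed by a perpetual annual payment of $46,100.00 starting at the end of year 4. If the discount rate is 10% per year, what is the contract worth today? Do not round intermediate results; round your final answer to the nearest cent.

PV of 3-year annuity: $7,730.00 × [1 − (1+0.1)^−3] / 0.1 = 19223.36589
Perpetuity value at year 3: $46,100.00 / 0.1 = 461000.00000
PV of perpetuity: 461000.00000 / (1+0.1)^3 = 346356.12322
Total PV = 19223.36589 + 346356.12322 = 365579.48911

$365579.49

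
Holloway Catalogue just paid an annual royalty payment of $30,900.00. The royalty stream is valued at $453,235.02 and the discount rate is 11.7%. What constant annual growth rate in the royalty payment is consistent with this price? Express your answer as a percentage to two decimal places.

4.57%

P = D₀(1+g)/(r−g) ⇒ P(r−g) = D₀(1+g) ⇒ g(P+D₀) = P·r − D₀
g = (P·r − D₀)/(P + D₀) = ($453,235.02×0.117 − $30,900.00) / ($453,235.02 + $30,900.00) = 0.045707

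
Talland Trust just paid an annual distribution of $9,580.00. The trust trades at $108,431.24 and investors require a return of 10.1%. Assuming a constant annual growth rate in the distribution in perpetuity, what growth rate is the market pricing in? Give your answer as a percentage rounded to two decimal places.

1.16%

P = D₀(1+g)/(r−g) ⇒ P(r−g) = D₀(1+g) ⇒ g(P+D₀) = P·r − D₀
g = (P·r − D₀)/(P + D₀) = ($108,431.24×0.101 − $9,580.00) / ($108,431.24 + $9,580.00) = 0.011622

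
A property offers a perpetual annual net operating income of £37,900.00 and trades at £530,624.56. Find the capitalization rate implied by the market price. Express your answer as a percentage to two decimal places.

7.14%

P = C/r ⇒ r = C/P = £37,900.00/£530,624.56 = 0.071425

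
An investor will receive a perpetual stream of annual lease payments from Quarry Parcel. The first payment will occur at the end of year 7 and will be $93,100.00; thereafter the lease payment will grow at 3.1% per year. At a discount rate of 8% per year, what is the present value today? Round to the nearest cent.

Value at end of year 6: C₁ / (r − g) = $93,100.00 / (0.08 − 0.031) = $1,900,000.0000
Discount to today: PV = $1,900,000.0000 / (1 + 0.08)^6 = $1,900,000.0000 / 1.586874 = $1,197,322.29

$1197322.29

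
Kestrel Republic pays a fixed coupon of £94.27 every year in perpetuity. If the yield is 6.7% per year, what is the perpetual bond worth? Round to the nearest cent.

Level perpetuity: PV = C / r = £94.27 / 0.067 = £1,407.01

£1407.01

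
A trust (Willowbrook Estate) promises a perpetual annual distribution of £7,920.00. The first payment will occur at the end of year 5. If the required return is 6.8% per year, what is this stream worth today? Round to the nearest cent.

£89522.31

Value at end of year 4: C / r = £7,920.00 / 0.068 = £116,470.5882
Discount to today: PV = £116,470.5882 / (1 + 0.068)^4 = £116,470.5882 / 1.301023 = £89,522.31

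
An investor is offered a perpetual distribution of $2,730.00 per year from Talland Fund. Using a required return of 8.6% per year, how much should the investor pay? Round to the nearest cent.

Level perpetuity: PV = C / r = $2,730.00 / 0.086 = $31,744.19

$31744.19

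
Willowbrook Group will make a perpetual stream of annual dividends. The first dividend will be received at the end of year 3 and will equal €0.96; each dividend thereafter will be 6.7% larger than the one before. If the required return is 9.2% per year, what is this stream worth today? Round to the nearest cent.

Value at end of year 2: C₁ / (r − g) = €0.96 / (0.092 − 0.067) = €38.4000
Discount to today: PV = €38.4000 / (1 + 0.092)^2 = €38.4000 / 1.192464 = €32.20

€32.20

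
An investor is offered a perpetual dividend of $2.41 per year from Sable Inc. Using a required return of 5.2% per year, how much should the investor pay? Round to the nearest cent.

$46.35

Level perpetuity: PV = C / r = $2.41 / 0.052 = $46.35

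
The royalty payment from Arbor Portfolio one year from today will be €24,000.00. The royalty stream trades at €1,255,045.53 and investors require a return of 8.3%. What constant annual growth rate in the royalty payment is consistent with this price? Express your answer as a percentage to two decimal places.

6.39%

P = D₁/(r−g) ⇒ g = r − D₁/P = 0.083 − €24,000.00/€1,255,045.53 = 0.063877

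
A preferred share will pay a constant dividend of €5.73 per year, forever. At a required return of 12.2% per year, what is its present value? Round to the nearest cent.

€46.97

Level perpetuity: PV = C / r = €5.73 / 0.122 = €46.97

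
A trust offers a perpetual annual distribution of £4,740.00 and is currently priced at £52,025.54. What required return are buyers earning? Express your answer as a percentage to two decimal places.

P = C/r ⇒ r = C/P = £4,740.00/£52,025.54 = 0.091109

9.11%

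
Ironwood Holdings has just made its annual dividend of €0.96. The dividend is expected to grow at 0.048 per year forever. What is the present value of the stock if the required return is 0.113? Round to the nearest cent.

D₁ = D₀ × (1 + g) = €0.96 × 1.048 = €1.0061
Growing perpetuity: P = D₁ / (r − g) = €1.0061 / (0.113 − 0.048) = €15.48

€15.48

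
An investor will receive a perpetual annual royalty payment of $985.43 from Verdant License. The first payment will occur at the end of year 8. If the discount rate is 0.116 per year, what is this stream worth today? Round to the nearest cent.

Value at end of year 7: C / r = $985.43 / 0.116 = $8,495.0862
Discount to today: PV = $8,495.0862 / (1 + 0.116)^7 = $8,495.0862 / 2.156003 = $3,940.20

$3940.20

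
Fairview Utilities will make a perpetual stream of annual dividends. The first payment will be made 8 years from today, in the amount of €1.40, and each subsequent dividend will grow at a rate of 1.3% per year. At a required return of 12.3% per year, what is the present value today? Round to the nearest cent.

Value at end of year 7: C₁ / (r − g) = €1.40 / (0.123 − 0.013) = €12.7273
Discount to today: PV = €12.7273 / (1 + 0.123)^7 = €12.7273 / 2.252466 = €5.65

€5.65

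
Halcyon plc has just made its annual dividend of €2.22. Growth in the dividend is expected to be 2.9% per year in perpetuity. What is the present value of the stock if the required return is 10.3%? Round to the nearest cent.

D₁ = D₀ × (1 + g) = €2.22 × 1.029 = €2.2844
Growing perpetuity: P = D₁ / (r − g) = €2.2844 / (0.103 − 0.029) = €30.87

€30.87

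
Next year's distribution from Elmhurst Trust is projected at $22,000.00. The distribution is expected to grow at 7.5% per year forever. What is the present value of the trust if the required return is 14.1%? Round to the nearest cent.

Growing perpetuity: P = D₁ / (r − g) = $22,000.0000 / (0.141 − 0.075) = $333,333.33

$333333.33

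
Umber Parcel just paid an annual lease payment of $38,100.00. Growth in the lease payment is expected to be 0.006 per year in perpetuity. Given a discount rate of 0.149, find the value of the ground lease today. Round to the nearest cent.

$268032.17

D₁ = D₀ × (1 + g) = $38,100.00 × 1.006 = $38,328.6000
Growing perpetuity: P = D₁ / (r − g) = $38,328.6000 / (0.149 − 0.006) = $268,032.17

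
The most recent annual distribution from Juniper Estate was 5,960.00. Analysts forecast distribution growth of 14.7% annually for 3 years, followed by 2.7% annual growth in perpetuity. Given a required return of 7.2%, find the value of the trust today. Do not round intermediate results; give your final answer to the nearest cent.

D_1 = 6836.12000
D_2 = 7841.02964
D_3 = 8993.66100
Terminal value at year 3: TV = D_3×(1+g_2)/(r−g_2) = 9236.48984/0.045 = 205255.32987
P_0 = D_1/(1+r)^1 + D_2/(1+r)^2 + D_3/(1+r)^3 + TV/(1+r)^3
    = 6376.97761 + 6823.12810 + 7300.49247 + 166613.46149 = 187114.05967

187114.06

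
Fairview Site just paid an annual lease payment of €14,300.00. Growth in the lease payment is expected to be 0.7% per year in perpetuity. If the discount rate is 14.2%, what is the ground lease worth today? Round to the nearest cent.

D₁ = D₀ × (1 + g) = €14,300.00 × 1.007 = €14,400.1000
Growing perpetuity: P = D₁ / (r − g) = €14,400.1000 / (0.142 − 0.007) = €106,667.41

€106667.41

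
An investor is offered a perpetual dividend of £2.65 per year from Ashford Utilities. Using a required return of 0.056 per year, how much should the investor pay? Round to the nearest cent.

Level perpetuity: PV = C / r = £2.65 / 0.056 = £47.32

£47.32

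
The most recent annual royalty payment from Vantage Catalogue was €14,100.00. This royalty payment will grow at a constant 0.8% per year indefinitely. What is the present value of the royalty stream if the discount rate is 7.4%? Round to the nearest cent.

€215345.45

D₁ = D₀ × (1 + g) = €14,100.00 × 1.008 = €14,212.8000
Growing perpetuity: P = D₁ / (r − g) = €14,212.8000 / (0.074 − 0.008) = €215,345.45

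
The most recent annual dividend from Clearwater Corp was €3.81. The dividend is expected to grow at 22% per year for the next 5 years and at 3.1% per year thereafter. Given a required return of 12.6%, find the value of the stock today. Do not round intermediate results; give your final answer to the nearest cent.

€86.13

D_1 = 4.64820
D_2 = 5.67080
D_3 = 6.91838
D_4 = 8.44042
D_5 = 10.29732
Terminal value at year 5: TV = D_5×(1+g_2)/(r−g_2) = 10.61653/0.095 = 111.75300
P_0 = D_1/(1+r)^1 + D_2/(1+r)^2 + D_3/(1+r)^3 + D_4/(1+r)^4 + D_5/(1+r)^5 + TV/(1+r)^5
    = 4.12806 + 4.47268 + 4.84607 + 5.25062 + 5.68895 + 61.74009 = 86.12647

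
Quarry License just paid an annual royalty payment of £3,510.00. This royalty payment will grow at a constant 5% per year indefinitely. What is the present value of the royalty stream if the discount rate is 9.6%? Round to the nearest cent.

£80119.57

D₁ = D₀ × (1 + g) = £3,510.00 × 1.05 = £3,685.5000
Growing perpetuity: P = D₁ / (r − g) = £3,685.5000 / (0.096 − 0.05) = £80,119.57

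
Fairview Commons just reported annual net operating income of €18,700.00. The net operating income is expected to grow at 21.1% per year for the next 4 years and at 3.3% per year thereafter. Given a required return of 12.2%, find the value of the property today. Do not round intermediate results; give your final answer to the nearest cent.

€385406.03

D_1 = 22645.70000
D_2 = 27423.94270
D_3 = 33210.39461
D_4 = 40217.78787
Terminal value at year 4: TV = D_4×(1+g_2)/(r−g_2) = 41544.97487/0.089 = 466797.47047
P_0 = D_1/(1+r)^1 + D_2/(1+r)^2 + D_3/(1+r)^3 + D_4/(1+r)^4 + TV/(1+r)^4
    = 20183.33333 + 21784.32858 + 23512.31899 + 25377.37816 + 294548.67016 = 385406.02923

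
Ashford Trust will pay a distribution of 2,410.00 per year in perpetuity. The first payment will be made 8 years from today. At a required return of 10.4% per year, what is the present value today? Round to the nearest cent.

Value at end of year 7: C / r = 2,410.00 / 0.104 = 23,173.0769
Discount to today: PV = 23,173.0769 / (1 + 0.104)^7 = 23,173.0769 / 1.998865 = 11,593.12

11593.12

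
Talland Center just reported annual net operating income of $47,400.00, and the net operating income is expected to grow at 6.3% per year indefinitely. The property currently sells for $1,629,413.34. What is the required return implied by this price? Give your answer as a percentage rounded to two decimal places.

9.39%

D₁ = $47,400.00 × 1.063 = $50,386.2000
P = D₁/(r − g) ⇒ r = D₁/P + g = $50,386.2000/$1,629,413.34 + 0.063 = 0.030923 + 0.063 = 0.093923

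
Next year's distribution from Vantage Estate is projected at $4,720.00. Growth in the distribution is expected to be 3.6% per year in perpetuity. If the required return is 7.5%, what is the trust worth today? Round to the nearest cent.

Growing perpetuity: P = D₁ / (r − g) = $4,720.0000 / (0.075 − 0.036) = $121,025.64

$121025.64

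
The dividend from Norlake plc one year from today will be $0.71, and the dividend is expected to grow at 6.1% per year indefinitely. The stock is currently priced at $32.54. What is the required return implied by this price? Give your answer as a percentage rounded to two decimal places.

P = D₁/(r − g) ⇒ r = D₁/P + g = $0.7100/$32.54 + 0.061 = 0.021819 + 0.061 = 0.082819

8.28%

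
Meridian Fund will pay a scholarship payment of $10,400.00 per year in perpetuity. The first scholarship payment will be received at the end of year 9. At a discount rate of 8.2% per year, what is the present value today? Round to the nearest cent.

$67515.18

Value at end of year 8: C / r = $10,400.00 / 0.082 = $126,829.2683
Discount to today: PV = $126,829.2683 / (1 + 0.082)^8 = $126,829.2683 / 1.878530 = $67,515.18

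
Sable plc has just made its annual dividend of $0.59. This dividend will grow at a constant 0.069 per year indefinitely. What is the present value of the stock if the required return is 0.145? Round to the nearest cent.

D₁ = D₀ × (1 + g) = $0.59 × 1.069 = $0.6307
Growing perpetuity: P = D₁ / (r − g) = $0.6307 / (0.145 − 0.069) = $8.30

$8.30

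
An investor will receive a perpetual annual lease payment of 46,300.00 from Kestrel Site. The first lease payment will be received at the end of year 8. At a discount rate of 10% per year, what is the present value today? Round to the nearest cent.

Value at end of year 7: C / r = 46,300.00 / 0.1 = 463,000.0000
Discount to today: PV = 463,000.0000 / (1 + 0.1)^7 = 463,000.0000 / 1.948717 = 237,592.21

237592.21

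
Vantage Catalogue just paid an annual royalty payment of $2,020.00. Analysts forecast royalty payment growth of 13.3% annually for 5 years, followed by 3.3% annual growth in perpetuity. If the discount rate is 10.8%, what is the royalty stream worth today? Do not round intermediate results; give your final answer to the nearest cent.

D_1 = 2288.66000
D_2 = 2593.05178
D_3 = 2937.92767
D_4 = 3328.67205
D_5 = 3771.38543
Terminal value at year 5: TV = D_5×(1+g_2)/(r−g_2) = 3895.84115/0.075 = 51944.54864
P_0 = D_1/(1+r)^1 + D_2/(1+r)^2 + D_3/(1+r)^3 + D_4/(1+r)^4 + D_5/(1+r)^5 + TV/(1+r)^5
    = 2065.57762 + 2112.18361 + 2159.84118 + 2208.57406 + 2258.40651 + 31105.78565 = 41910.36863

$41910.37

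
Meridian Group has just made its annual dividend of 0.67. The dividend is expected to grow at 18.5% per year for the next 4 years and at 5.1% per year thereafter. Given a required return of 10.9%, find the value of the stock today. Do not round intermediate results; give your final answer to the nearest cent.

19.00

D_1 = 0.79395
D_2 = 0.94083
D_3 = 1.11488
D_4 = 1.32114
Terminal value at year 4: TV = D_4×(1+g_2)/(r−g_2) = 1.38852/0.058 = 23.93993
P_0 = D_1/(1+r)^1 + D_2/(1+r)^2 + D_3/(1+r)^3 + D_4/(1+r)^4 + TV/(1+r)^4
    = 0.71592 + 0.76498 + 0.81740 + 0.87342 + 15.82693 = 18.99864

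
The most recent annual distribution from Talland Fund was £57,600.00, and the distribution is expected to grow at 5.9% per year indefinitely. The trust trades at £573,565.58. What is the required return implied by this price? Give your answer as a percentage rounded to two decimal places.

16.53%

D₁ = £57,600.00 × 1.059 = £60,998.4000
P = D₁/(r − g) ⇒ r = D₁/P + g = £60,998.4000/£573,565.58 + 0.059 = 0.106349 + 0.059 = 0.165349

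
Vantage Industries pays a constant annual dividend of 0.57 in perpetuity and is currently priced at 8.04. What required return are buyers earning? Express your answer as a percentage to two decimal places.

P = C/r ⇒ r = C/P = 0.57/8.04 = 0.070896

7.09%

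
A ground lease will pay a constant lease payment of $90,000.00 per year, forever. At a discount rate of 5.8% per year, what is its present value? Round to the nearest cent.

$1551724.14

Level perpetuity: PV = C / r = $90,000.00 / 0.058 = $1,551,724.14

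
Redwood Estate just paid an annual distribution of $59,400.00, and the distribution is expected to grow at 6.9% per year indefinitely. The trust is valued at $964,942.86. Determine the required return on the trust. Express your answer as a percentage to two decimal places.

D₁ = $59,400.00 × 1.069 = $63,498.6000
P = D₁/(r − g) ⇒ r = D₁/P + g = $63,498.6000/$964,942.86 + 0.069 = 0.065806 + 0.069 = 0.134806

13.48%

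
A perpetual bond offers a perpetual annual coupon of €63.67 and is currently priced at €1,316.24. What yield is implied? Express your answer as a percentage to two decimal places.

4.84%

P = C/r ⇒ r = C/P = €63.67/€1,316.24 = 0.048373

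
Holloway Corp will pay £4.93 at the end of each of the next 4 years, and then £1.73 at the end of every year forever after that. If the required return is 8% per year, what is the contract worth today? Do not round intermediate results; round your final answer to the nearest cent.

PV of 4-year annuity: £4.93 × [1 − (1+0.08)^−4] / 0.08 = 16.32879
Perpetuity value at year 4: £1.73 / 0.08 = 21.62500
PV of perpetuity: 21.62500 / (1+0.08)^4 = 15.89502
Total PV = 16.32879 + 15.89502 = 32.22381

£32.22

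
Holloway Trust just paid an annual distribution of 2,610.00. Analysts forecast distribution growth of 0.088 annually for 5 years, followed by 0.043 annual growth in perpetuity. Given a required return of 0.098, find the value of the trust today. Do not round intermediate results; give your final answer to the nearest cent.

59979.64

D_1 = 2839.68000
D_2 = 3089.57184
D_3 = 3361.45416
D_4 = 3657.26213
D_5 = 3979.10120
Terminal value at year 5: TV = D_5×(1+g_2)/(r−g_2) = 4150.20255/0.055 = 75458.22812
P_0 = D_1/(1+r)^1 + D_2/(1+r)^2 + D_3/(1+r)^3 + D_4/(1+r)^4 + D_5/(1+r)^5 + TV/(1+r)^5
    = 2586.22951 + 2562.67551 + 2539.33602 + 2516.20910 + 2493.29280 + 47281.89808 = 59979.64102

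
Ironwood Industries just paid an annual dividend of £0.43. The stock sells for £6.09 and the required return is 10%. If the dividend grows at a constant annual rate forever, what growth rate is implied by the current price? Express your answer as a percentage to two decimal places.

2.75%

P = D₀(1+g)/(r−g) ⇒ P(r−g) = D₀(1+g) ⇒ g(P+D₀) = P·r − D₀
g = (P·r − D₀)/(P + D₀) = (£6.09×0.1 − £0.43) / (£6.09 + £0.43) = 0.027454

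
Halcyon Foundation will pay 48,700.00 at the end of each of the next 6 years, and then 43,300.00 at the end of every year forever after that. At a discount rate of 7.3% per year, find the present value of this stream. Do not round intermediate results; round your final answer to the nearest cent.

PV of 6-year annuity: 48,700.00 × [1 − (1+0.073)^−6] / 0.073 = 229996.14984
Perpetuity value at year 6: 43,300.00 / 0.073 = 593150.68493
PV of perpetuity: 593150.68493 / (1+0.073)^6 = 388657.18825
Total PV = 229996.14984 + 388657.18825 = 618653.33810

618653.34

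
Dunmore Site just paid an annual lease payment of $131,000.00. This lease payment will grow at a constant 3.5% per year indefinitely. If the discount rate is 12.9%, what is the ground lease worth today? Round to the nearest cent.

$1442393.62

D₁ = D₀ × (1 + g) = $131,000.00 × 1.035 = $135,585.0000
Growing perpetuity: P = D₁ / (r − g) = $135,585.0000 / (0.129 − 0.035) = $1,442,393.62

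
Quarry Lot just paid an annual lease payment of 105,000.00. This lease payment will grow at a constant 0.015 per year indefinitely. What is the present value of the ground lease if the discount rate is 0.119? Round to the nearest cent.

1024759.62

D₁ = D₀ × (1 + g) = 105,000.00 × 1.015 = 106,575.0000
Growing perpetuity: P = D₁ / (r − g) = 106,575.0000 / (0.119 − 0.015) = 1,024,759.62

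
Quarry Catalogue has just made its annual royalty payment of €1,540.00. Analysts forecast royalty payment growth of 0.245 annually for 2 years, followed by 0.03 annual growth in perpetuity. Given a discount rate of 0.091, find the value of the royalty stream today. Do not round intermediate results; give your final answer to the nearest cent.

€37625.19

D_1 = 1917.30000
D_2 = 2387.03850
Terminal value at year 2: TV = D_2×(1+g_2)/(r−g_2) = 2458.64966/0.061 = 40305.73205
P_0 = D_1/(1+r)^1 + D_2/(1+r)^2 + TV/(1+r)^2
    = 1757.37855 + 2005.44115 + 33862.36700 = 37625.18670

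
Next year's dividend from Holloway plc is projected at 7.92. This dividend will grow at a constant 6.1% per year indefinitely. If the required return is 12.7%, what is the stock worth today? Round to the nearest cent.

120.00

Growing perpetuity: P = D₁ / (r − g) = 7.9200 / (0.127 − 0.061) = 120.00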